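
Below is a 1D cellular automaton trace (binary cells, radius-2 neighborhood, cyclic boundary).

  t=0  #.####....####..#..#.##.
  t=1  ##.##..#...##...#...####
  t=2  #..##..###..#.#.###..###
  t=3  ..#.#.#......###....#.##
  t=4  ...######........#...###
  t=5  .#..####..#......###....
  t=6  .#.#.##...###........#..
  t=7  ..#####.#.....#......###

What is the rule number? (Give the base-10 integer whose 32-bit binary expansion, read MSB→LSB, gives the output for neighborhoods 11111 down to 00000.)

3296443664

  nb #####: next=#  (t=1,i=22, bit31=1)
  nb ####.: next=#  (t=0,i=4, bit30=1)
  nb ###.#: next=.  (t=1,i=1, bit29=0)
  nb ###..: next=.  (t=0,i=5, bit28=0)
  nb ##.##: next=.  (t=1,i=2, bit27=0)
  nb ##.#.: next=#  (t=0,i=23, bit26=1)
  nb ##..#: next=.  (t=0,i=14, bit25=0)
  nb ##...: next=.  (t=0,i=6, bit24=0)
  nb #.###: next=.  (t=0,i=2, bit23=0)
  nb #.##.: next=#  (t=0,i=21, bit22=1)
  nb #.#.#: next=#  (t=0,i=0, bit21=1)
  nb #.#..: next=#  (t=3,i=6, bit20=1)
  nb #..##: next=#  (t=2,i=2, bit19=1)
  nb #..#.: next=.  (t=0,i=15, bit18=0)
  nb #...#: next=#  (t=1,i=9, bit17=1)
  nb #....: next=#  (t=0,i=7, bit16=1)
  nb .####: next=#  (t=0,i=3, bit15=1)
  nb .###.: next=.  (t=2,i=8, bit14=0)
  nb .##.#: next=#  (t=0,i=22, bit13=1)
  nb .##..: next=#  (t=1,i=4, bit12=1)
  nb .#.##: next=#  (t=0,i=1, bit11=1)
  nb .#.#.: next=#  (t=2,i=13, bit10=1)
  nb .#..#: next=.  (t=0,i=17, bit9=0)
  nb .#...: next=#  (t=1,i=8, bit8=1)
  nb ..###: next=.  (t=0,i=10, bit7=0)
  nb ..##.: next=.  (t=1,i=11, bit6=0)
  nb ..#.#: next=.  (t=0,i=19, bit5=0)
  nb ..#..: next=#  (t=0,i=16, bit4=1)
  nb ...##: next=.  (t=0,i=9, bit3=0)
  nb ...#.: next=.  (t=1,i=15, bit2=0)
  nb ....#: next=.  (t=0,i=8, bit1=0)
  nb .....: next=.  (t=3,i=9, bit0=0)
  bits 11000100011110111011110100010000 = 3296443664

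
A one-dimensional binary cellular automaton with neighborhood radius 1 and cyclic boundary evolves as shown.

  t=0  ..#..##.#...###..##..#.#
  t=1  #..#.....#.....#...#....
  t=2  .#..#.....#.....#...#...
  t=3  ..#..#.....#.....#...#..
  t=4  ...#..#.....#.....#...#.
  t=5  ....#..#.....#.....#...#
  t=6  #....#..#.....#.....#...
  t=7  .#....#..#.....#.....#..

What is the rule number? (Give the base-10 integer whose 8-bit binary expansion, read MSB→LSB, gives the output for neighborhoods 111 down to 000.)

16

  [7] ### => .  t=0,i=13
  [6] ##. => .  t=0,i=6
  [5] #.# => .  t=0,i=7
  [4] #.. => #  t=0,i=0
  [3] .## => .  t=0,i=5
  [2] .#. => .  t=0,i=2
  [1] ..# => .  t=0,i=1
  [0] ... => .  t=0,i=10
  bits 00010000 = 16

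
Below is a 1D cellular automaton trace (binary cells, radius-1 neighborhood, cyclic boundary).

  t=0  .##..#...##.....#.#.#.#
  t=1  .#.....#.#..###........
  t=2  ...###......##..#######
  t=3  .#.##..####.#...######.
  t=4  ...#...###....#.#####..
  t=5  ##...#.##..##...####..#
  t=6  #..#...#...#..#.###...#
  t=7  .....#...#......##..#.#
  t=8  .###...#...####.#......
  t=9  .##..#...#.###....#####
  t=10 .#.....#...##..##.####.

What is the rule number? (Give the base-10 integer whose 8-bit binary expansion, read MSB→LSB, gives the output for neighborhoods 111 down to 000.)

137

  [7] ### => #  t=1,i=13
  [6] ##. => .  t=0,i=2
  [5] #.# => .  t=0,i=0
  [4] #.. => .  t=0,i=3
  [3] .## => #  t=0,i=1
  [2] .#. => .  t=0,i=5
  [1] ..# => .  t=0,i=4
  [0] ... => #  t=0,i=7
  bits 10001001 = 137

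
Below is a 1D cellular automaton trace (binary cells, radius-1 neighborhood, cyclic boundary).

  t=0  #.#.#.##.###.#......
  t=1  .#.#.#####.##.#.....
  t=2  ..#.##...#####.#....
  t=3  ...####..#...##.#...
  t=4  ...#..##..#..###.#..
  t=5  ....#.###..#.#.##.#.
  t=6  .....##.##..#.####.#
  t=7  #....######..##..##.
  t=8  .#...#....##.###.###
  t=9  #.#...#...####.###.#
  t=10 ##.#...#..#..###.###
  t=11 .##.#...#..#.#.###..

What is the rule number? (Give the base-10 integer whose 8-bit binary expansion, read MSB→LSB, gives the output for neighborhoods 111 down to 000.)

120

  ###|.  b7=0 t=0,i=10
  ##.|#  b6=1 t=0,i=7
  #.#|#  b5=1 t=0,i=1
  #..|#  b4=1 t=0,i=14
  .##|#  b3=1 t=0,i=6
  .#.|.  b2=0 t=0,i=0
  ..#|.  b1=0 t=0,i=19
  ...|.  b0=0 t=0,i=15
  bits 01111000 = 120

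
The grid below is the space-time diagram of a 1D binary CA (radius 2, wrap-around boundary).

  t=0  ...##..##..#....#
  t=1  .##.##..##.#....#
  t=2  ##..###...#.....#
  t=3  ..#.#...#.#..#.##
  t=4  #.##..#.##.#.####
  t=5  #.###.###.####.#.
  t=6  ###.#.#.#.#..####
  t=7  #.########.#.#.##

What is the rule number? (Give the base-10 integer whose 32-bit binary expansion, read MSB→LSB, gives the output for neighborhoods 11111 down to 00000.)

2799836857

  nb #####: next=#  (t=4,i=15, bit31=1)
  nb ####.: next=.  (t=4,i=16, bit30=0)
  nb ###.#: next=#  (t=4,i=0, bit29=1)
  nb ###..: next=.  (t=2,i=1, bit28=0)
  nb ##.##: next=.  (t=1,i=3, bit27=0)
  nb ##.#.: next=#  (t=1,i=10, bit26=1)
  nb ##..#: next=#  (t=0,i=5, bit25=1)
  nb ##...: next=.  (t=2,i=7, bit24=0)
  nb #.###: next=#  (t=4,i=13, bit23=1)
  nb #.##.: next=#  (t=1,i=1, bit22=1)
  nb #.#.#: next=#  (t=4,i=11, bit21=1)
  nb #.#..: next=.  (t=1,i=11, bit20=0)
  nb #..##: next=.  (t=0,i=6, bit19=0)
  nb #..#.: next=.  (t=0,i=10, bit18=0)
  nb #...#: next=#  (t=0,i=1, bit17=1)
  nb #....: next=.  (t=0,i=13, bit16=0)
  nb .####: next=.  (t=4,i=14, bit15=0)
  nb .###.: next=.  (t=2,i=0, bit14=0)
  nb .##.#: next=.  (t=1,i=2, bit13=0)
  nb .##..: next=#  (t=0,i=4, bit12=1)
  nb .#.##: next=#  (t=1,i=0, bit11=1)
  nb .#.#.: next=#  (t=3,i=3, bit10=1)
  nb .#..#: next=#  (t=3,i=11, bit9=1)
  nb .#...: next=.  (t=0,i=0, bit8=0)
  nb ..###: next=#  (t=2,i=4, bit7=1)
  nb ..##.: next=.  (t=0,i=3, bit6=0)
  nb ..#.#: next=#  (t=1,i=16, bit5=1)
  nb ..#..: next=#  (t=0,i=11, bit4=1)
  nb ...##: next=#  (t=0,i=2, bit3=1)
  nb ...#.: next=.  (t=0,i=15, bit2=0)
  nb ....#: next=.  (t=0,i=14, bit1=0)
  nb .....: next=#  (t=2,i=13, bit0=1)
  bits 10100110111000100001111010111001 = 2799836857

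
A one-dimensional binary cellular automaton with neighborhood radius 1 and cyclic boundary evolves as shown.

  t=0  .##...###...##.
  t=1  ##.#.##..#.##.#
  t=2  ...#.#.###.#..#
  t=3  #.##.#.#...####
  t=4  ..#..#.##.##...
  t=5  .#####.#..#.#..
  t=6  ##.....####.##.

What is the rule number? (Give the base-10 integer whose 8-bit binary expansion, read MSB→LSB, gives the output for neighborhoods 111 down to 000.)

30

  ###|.  b7=0 t=0,i=7
  ##.|.  b6=0 t=0,i=2
  #.#|.  b5=0 t=1,i=2
  #..|#  b4=1 t=0,i=3
  .##|#  b3=1 t=0,i=1
  .#.|#  b2=1 t=1,i=3
  ..#|#  b1=1 t=0,i=0
  ...|.  b0=0 t=0,i=4
  bits 00011110 = 30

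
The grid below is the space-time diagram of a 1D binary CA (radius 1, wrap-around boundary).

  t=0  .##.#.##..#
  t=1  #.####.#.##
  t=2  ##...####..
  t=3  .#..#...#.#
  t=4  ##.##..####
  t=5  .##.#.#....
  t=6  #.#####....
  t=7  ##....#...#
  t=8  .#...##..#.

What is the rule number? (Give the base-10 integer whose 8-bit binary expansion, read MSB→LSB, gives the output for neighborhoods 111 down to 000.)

  ###|.  b7=0 t=1,i=3
  ##.|#  b6=1 t=0,i=2
  #.#|#  b5=1 t=0,i=0
  #..|.  b4=0 t=0,i=8
  .##|.  b3=0 t=0,i=1
  .#.|#  b2=1 t=0,i=4
  ..#|#  b1=1 t=0,i=9
  ...|.  b0=0 t=2,i=3
  bits 01100110 = 102

102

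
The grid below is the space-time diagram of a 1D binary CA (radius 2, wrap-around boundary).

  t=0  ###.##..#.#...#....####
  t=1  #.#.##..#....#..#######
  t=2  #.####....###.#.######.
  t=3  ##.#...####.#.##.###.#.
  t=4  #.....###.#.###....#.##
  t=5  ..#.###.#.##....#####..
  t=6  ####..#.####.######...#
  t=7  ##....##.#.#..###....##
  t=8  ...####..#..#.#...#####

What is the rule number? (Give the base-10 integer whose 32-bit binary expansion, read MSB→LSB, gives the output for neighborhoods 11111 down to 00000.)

2690751214

  #####|#  b31=1 t=0,i=0
  ####.|.  b30=0 t=0,i=1
  ###.#|#  b29=1 t=0,i=2
  ###..|.  b28=0 t=2,i=5
  ##.##|.  b27=0 t=0,i=3
  ##.#.|.  b26=0 t=1,i=1
  ##..#|.  b25=0 t=0,i=6
  ##...|.  b24=0 t=2,i=6
  #.###|.  b23=0 t=2,i=2
  #.##.|#  b22=1 t=0,i=4
  #.#.#|#  b21=1 t=1,i=2
  #.#..|.  b20=0 t=0,i=10
  #..##|.  b19=0 t=1,i=15
  #..#.|.  b18=0 t=0,i=7
  #...#|.  b17=0 t=0,i=12
  #....|#  b16=1 t=0,i=16
  .####|#  b15=1 t=0,i=20
  .###.|.  b14=0 t=2,i=11
  .##.#|.  b13=0 t=3,i=1
  .##..|#  b12=1 t=0,i=5
  .#.##|#  b11=1 t=1,i=3
  .#.#.|.  b10=0 t=0,i=9
  .#..#|#  b9=1 t=1,i=14
  .#...|.  b8=0 t=0,i=11
  ..###|#  b7=1 t=0,i=19
  ..##.|#  b6=1 t=7,i=6
  ..#.#|#  b5=1 t=0,i=8
  ..#..|.  b4=0 t=0,i=14
  ...##|#  b3=1 t=0,i=18
  ...#.|#  b2=1 t=0,i=13
  ....#|#  b1=1 t=0,i=17
  .....|.  b0=0 t=4,i=3
  bits 10100000011000011001101011101110 = 2690751214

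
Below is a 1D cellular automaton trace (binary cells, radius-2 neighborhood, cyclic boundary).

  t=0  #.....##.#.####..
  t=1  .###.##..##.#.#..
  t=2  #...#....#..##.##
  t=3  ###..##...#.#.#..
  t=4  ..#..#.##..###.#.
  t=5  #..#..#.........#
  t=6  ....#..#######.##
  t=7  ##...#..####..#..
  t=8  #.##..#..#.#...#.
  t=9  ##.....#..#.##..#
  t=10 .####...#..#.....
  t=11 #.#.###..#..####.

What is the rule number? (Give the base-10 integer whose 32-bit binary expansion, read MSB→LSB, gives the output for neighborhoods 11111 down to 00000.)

  nb #####: next=#  (t=6,i=9, bit31=1)
  nb ####.: next=.  (t=0,i=13, bit30=0)
  nb ###.#: next=.  (t=1,i=3, bit29=0)
  nb ###..: next=#  (t=0,i=14, bit28=1)
  nb ##.##: next=#  (t=1,i=4, bit27=1)
  nb ##.#.: next=.  (t=0,i=8, bit26=0)
  nb ##..#: next=.  (t=0,i=15, bit25=0)
  nb ##...: next=#  (t=2,i=1, bit24=1)
  nb #.###: next=.  (t=0,i=11, bit23=0)
  nb #.##.: next=.  (t=1,i=5, bit22=0)
  nb #.#.#: next=#  (t=0,i=9, bit21=1)
  nb #.#..: next=.  (t=1,i=14, bit20=0)
  nb #..##: next=.  (t=1,i=8, bit19=0)
  nb #..#.: next=.  (t=0,i=16, bit18=0)
  nb #...#: next=#  (t=1,i=16, bit17=1)
  nb #....: next=#  (t=0,i=2, bit16=1)
  nb .####: next=#  (t=0,i=12, bit15=1)
  nb .###.: next=.  (t=1,i=2, bit14=0)
  nb .##.#: next=.  (t=0,i=7, bit13=0)
  nb .##..: next=.  (t=1,i=6, bit12=0)
  nb .#.##: next=#  (t=0,i=10, bit11=1)
  nb .#.#.: next=#  (t=1,i=13, bit10=1)
  nb .#..#: next=#  (t=2,i=10, bit9=1)
  nb .#...: next=#  (t=0,i=1, bit8=1)
  nb ..###: next=.  (t=1,i=1, bit7=0)
  nb ..##.: next=#  (t=0,i=6, bit6=1)
  nb ..#.#: next=.  (t=3,i=10, bit5=0)
  nb ..#..: next=.  (t=0,i=0, bit4=0)
  nb ...##: next=#  (t=0,i=5, bit3=1)
  nb ...#.: next=.  (t=2,i=3, bit2=0)
  nb ....#: next=.  (t=0,i=4, bit1=0)
  nb .....: next=#  (t=0,i=3, bit0=1)
  bits 10011001001000111000111101001001 = 2569244489

2569244489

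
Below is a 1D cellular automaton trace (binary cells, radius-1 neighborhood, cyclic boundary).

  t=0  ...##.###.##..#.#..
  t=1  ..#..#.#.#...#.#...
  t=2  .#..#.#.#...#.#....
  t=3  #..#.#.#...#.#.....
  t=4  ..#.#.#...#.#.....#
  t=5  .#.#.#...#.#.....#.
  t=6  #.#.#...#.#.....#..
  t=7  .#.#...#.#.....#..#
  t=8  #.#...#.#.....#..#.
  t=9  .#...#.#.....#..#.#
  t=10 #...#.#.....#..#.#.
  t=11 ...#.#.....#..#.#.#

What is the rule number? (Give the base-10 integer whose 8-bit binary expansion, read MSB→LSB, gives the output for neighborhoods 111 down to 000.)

  [7] ### => #  t=0,i=7
  [6] ##. => .  t=0,i=4
  [5] #.# => #  t=0,i=5
  [4] #.. => .  t=0,i=12
  [3] .## => .  t=0,i=3
  [2] .#. => .  t=0,i=14
  [1] ..# => #  t=0,i=2
  [0] ... => .  t=0,i=0
  bits 10100010 = 162

162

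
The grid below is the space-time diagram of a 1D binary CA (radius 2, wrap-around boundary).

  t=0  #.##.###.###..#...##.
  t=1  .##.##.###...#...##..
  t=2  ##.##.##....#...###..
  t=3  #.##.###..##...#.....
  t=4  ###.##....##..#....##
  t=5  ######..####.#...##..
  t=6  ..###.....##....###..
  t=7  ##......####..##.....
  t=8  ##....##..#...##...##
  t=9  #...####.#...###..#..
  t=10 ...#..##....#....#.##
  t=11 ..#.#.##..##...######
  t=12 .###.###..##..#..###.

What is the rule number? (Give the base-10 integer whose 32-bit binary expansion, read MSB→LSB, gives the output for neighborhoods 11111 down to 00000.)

3905166958

  [31] ##### => #  t=4,i=0
  [30] ####. => #  t=4,i=1
  [29] ###.# => #  t=0,i=7
  [28] ###.. => .  t=0,i=11
  [27] ##.## => #  t=0,i=4
  [26] ##.#. => .  t=0,i=20
  [25] ##..# => .  t=0,i=12
  [24] ##... => .  t=1,i=10
  [23] #.### => #  t=0,i=5
  [22] #.##. => #  t=0,i=2
  [21] #.#.# => .  t=0,i=0
  [20] #.#.. => .  t=5,i=13
  [19] #..## => .  t=2,i=20
  [18] #..#. => #  t=0,i=13
  [17] #...# => .  t=0,i=16
  [16] #.... => .  t=2,i=9
  [15] .#### => .  t=4,i=20
  [14] .###. => .  t=0,i=6
  [13] .##.# => .  t=0,i=3
  [12] .##.. => #  t=1,i=18
  [11] .#.## => #  t=0,i=1
  [10] .#.#. => #  t=11,i=3
  [9] .#..# => #  t=9,i=19
  [8] .#... => .  t=0,i=15
  [7] ..### => .  t=2,i=16
  [6] ..##. => #  t=0,i=18
  [5] ..#.# => #  t=3,i=0
  [4] ..#.. => .  t=0,i=14
  [3] ...## => #  t=0,i=17
  [2] ...#. => #  t=1,i=12
  [1] ....# => #  t=2,i=10
  [0] ..... => .  t=3,i=18
  bits 11101000110001000001111001101110 = 3905166958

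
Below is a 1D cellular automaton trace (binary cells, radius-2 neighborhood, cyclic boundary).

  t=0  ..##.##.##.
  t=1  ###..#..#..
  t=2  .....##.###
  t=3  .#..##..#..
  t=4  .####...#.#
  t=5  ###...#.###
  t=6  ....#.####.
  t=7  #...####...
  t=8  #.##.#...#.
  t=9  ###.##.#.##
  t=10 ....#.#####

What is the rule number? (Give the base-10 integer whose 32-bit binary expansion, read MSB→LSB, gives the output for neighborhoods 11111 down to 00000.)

  nb #####: next=.  (t=5,i=0, bit31=0)
  nb ####.: next=.  (t=4,i=3, bit30=0)
  nb ###.#: next=.  (t=9,i=2, bit29=0)
  nb ###..: next=.  (t=1,i=2, bit28=0)
  nb ##.##: next=.  (t=0,i=4, bit27=0)
  nb ##.#.: next=#  (t=8,i=4, bit26=1)
  nb ##..#: next=.  (t=1,i=3, bit25=0)
  nb ##...: next=.  (t=0,i=10, bit24=0)
  nb #.###: next=#  (t=2,i=8, bit23=1)
  nb #.##.: next=#  (t=0,i=5, bit22=1)
  nb #.#.#: next=#  (t=4,i=10, bit21=1)
  nb #.#..: next=#  (t=8,i=5, bit20=1)
  nb #..##: next=#  (t=1,i=10, bit19=1)
  nb #..#.: next=.  (t=1,i=4, bit18=0)
  nb #...#: next=#  (t=0,i=0, bit17=1)
  nb #....: next=#  (t=2,i=1, bit16=1)
  nb .####: next=#  (t=4,i=2, bit15=1)
  nb .###.: next=.  (t=1,i=1, bit14=0)
  nb .##.#: next=.  (t=0,i=3, bit13=0)
  nb .##..: next=.  (t=0,i=9, bit12=0)
  nb .#.##: next=#  (t=4,i=0, bit11=1)
  nb .#.#.: next=#  (t=4,i=9, bit10=1)
  nb .#..#: next=#  (t=1,i=6, bit9=1)
  nb .#...: next=.  (t=3,i=9, bit8=0)
  nb ..###: next=.  (t=1,i=0, bit7=0)
  nb ..##.: next=#  (t=0,i=2, bit6=1)
  nb ..#.#: next=#  (t=4,i=8, bit5=1)
  nb ..#..: next=#  (t=1,i=5, bit4=1)
  nb ...##: next=#  (t=0,i=1, bit3=1)
  nb ...#.: next=.  (t=3,i=0, bit2=0)
  nb ....#: next=.  (t=2,i=3, bit1=0)
  nb .....: next=.  (t=2,i=2, bit0=0)
  bits 00000100111110111000111001111000 = 83594872

83594872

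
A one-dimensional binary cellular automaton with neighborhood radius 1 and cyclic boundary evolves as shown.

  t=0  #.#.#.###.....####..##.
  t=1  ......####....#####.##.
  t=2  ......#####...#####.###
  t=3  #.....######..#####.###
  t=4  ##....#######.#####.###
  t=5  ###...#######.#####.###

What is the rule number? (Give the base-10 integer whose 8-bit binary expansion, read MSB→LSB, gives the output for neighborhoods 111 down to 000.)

  ### -> #   bit 7 = 1  t=0,i=7
  ##. -> #   bit 6 = 1  t=0,i=8
  #.# -> .   bit 5 = 0  t=0,i=1
  #.. -> #   bit 4 = 1  t=0,i=9
  .## -> #   bit 3 = 1  t=0,i=6
  .#. -> .   bit 2 = 0  t=0,i=0
  ..# -> .   bit 1 = 0  t=0,i=13
  ... -> .   bit 0 = 0  t=0,i=10
  bits 11011000 = 216

216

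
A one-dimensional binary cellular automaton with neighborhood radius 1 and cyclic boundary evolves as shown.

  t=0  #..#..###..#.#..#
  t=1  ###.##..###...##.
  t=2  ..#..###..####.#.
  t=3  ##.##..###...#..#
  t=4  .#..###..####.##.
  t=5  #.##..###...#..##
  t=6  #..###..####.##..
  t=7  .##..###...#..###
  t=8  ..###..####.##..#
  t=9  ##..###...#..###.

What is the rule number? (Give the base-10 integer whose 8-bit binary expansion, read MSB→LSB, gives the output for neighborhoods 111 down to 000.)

83

  [7] ### => .  t=0,i=7
  [6] ##. => #  t=0,i=0
  [5] #.# => .  t=0,i=12
  [4] #.. => #  t=0,i=1
  [3] .## => .  t=0,i=6
  [2] .#. => .  t=0,i=3
  [1] ..# => #  t=0,i=2
  [0] ... => #  t=1,i=12
  bits 01010011 = 83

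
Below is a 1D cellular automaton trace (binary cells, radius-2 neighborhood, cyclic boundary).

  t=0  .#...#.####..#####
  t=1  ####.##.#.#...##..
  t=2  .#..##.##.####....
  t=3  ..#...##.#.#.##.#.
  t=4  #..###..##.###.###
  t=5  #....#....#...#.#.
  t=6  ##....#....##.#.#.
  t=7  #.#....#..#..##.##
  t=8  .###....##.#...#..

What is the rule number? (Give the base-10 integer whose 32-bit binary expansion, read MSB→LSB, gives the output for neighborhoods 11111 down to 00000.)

2641791785

  nb #####: next=#  (t=0,i=15, bit31=1)
  nb ####.: next=.  (t=0,i=9, bit30=0)
  nb ###.#: next=.  (t=0,i=17, bit29=0)
  nb ###..: next=#  (t=0,i=10, bit28=1)
  nb ##.##: next=#  (t=1,i=4, bit27=1)
  nb ##.#.: next=#  (t=0,i=0, bit26=1)
  nb ##..#: next=.  (t=0,i=11, bit25=0)
  nb ##...: next=#  (t=2,i=14, bit24=1)
  nb #.###: next=.  (t=0,i=7, bit23=0)
  nb #.##.: next=#  (t=1,i=5, bit22=1)
  nb #.#.#: next=#  (t=1,i=8, bit21=1)
  nb #.#..: next=#  (t=0,i=1, bit20=1)
  nb #..##: next=.  (t=0,i=12, bit19=0)
  nb #..#.: next=#  (t=7,i=9, bit18=1)
  nb #...#: next=#  (t=0,i=3, bit17=1)
  nb #....: next=.  (t=2,i=15, bit16=0)
  nb .####: next=#  (t=0,i=8, bit15=1)
  nb .###.: next=.  (t=4,i=4, bit14=0)
  nb .##.#: next=.  (t=1,i=6, bit13=0)
  nb .##..: next=.  (t=1,i=15, bit12=0)
  nb .#.##: next=#  (t=0,i=6, bit11=1)
  nb .#.#.: next=.  (t=1,i=9, bit10=0)
  nb .#..#: next=#  (t=2,i=2, bit9=1)
  nb .#...: next=#  (t=0,i=2, bit8=1)
  nb ..###: next=.  (t=0,i=13, bit7=0)
  nb ..##.: next=.  (t=1,i=14, bit6=0)
  nb ..#.#: next=#  (t=0,i=5, bit5=1)
  nb ..#..: next=.  (t=2,i=1, bit4=0)
  nb ...##: next=#  (t=1,i=13, bit3=1)
  nb ...#.: next=.  (t=0,i=4, bit2=0)
  nb ....#: next=.  (t=2,i=17, bit1=0)
  nb .....: next=#  (t=2,i=16, bit0=1)
  bits 10011101011101101000101100101001 = 2641791785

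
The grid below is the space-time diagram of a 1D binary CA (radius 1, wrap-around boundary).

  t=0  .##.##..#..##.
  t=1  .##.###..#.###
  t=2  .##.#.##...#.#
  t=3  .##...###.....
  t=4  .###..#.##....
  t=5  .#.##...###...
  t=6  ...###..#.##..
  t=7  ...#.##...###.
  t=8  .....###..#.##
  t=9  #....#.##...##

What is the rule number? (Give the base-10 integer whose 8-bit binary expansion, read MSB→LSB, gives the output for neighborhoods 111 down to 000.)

  [7] ### => .  t=1,i=5
  [6] ##. => #  t=0,i=2
  [5] #.# => .  t=0,i=3
  [4] #.. => #  t=0,i=6
  [3] .## => #  t=0,i=1
  [2] .#. => .  t=0,i=8
  [1] ..# => .  t=0,i=0
  [0] ... => .  t=2,i=9
  bits 01011000 = 88

88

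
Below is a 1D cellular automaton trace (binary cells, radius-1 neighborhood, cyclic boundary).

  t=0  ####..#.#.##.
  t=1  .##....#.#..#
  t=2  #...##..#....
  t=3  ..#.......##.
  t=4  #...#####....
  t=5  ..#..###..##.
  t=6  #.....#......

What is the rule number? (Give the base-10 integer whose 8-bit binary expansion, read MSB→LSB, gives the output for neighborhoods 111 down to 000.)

161

  ### -> #   bit 7 = 1  t=0,i=1
  ##. -> .   bit 6 = 0  t=0,i=3
  #.# -> #   bit 5 = 1  t=0,i=7
  #.. -> .   bit 4 = 0  t=0,i=4
  .## -> .   bit 3 = 0  t=0,i=0
  .#. -> .   bit 2 = 0  t=0,i=6
  ..# -> .   bit 1 = 0  t=0,i=5
  ... -> #   bit 0 = 1  t=1,i=4
  bits 10100001 = 161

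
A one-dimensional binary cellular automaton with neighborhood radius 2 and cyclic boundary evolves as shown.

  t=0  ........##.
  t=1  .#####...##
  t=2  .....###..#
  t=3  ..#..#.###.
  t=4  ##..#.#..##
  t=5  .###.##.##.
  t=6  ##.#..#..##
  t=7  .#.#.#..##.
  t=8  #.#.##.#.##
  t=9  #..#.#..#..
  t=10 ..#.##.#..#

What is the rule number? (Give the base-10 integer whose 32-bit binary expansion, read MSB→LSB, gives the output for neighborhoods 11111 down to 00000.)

  [31] ##### => .  t=1,i=3
  [30] ####. => .  t=1,i=4
  [29] ###.# => #  t=5,i=3
  [28] ###.. => #  t=1,i=5
  [27] ##.## => .  t=1,i=0
  [26] ##.#. => .  t=6,i=2
  [25] ##..# => #  t=2,i=8
  [24] ##... => #  t=0,i=10
  [23] #.### => .  t=1,i=1
  [22] #.##. => .  t=5,i=5
  [21] #.#.# => .  t=7,i=3
  [20] #.#.. => #  t=4,i=6
  [19] #..## => #  t=4,i=8
  [18] #..#. => #  t=2,i=9
  [17] #...# => #  t=1,i=7
  [16] #.... => .  t=0,i=0
  [15] .#### => .  t=1,i=2
  [14] .###. => .  t=2,i=6
  [13] .##.# => #  t=1,i=10
  [12] .##.. => #  t=0,i=9
  [11] .#.## => #  t=3,i=6
  [10] .#.#. => #  t=4,i=5
  [9] .#..# => .  t=3,i=3
  [8] .#... => .  t=2,i=0
  [7] ..### => #  t=2,i=5
  [6] ..##. => .  t=0,i=8
  [5] ..#.# => .  t=3,i=5
  [4] ..#.. => .  t=2,i=10
  [3] ...## => .  t=0,i=7
  [2] ...#. => #  t=3,i=1
  [1] ....# => .  t=0,i=6
  [0] ..... => #  t=0,i=1
  bits 00110011000111100011110010000101 = 857619589

857619589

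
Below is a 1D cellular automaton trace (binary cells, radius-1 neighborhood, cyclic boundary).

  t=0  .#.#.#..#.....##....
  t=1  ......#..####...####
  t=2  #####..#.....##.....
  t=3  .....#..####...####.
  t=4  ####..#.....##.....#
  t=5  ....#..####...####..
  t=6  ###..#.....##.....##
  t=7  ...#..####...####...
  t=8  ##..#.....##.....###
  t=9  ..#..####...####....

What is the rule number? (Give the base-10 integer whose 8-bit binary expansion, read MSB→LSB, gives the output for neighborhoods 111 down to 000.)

  nb ###: next=.  (t=1,i=10, bit7=0)
  nb ##.: next=.  (t=0,i=15, bit6=0)
  nb #.#: next=.  (t=0,i=2, bit5=0)
  nb #..: next=#  (t=0,i=6, bit4=1)
  nb .##: next=.  (t=0,i=14, bit3=0)
  nb .#.: next=.  (t=0,i=1, bit2=0)
  nb ..#: next=.  (t=0,i=0, bit1=0)
  nb ...: next=#  (t=0,i=10, bit0=1)
  bits 00010001 = 17

17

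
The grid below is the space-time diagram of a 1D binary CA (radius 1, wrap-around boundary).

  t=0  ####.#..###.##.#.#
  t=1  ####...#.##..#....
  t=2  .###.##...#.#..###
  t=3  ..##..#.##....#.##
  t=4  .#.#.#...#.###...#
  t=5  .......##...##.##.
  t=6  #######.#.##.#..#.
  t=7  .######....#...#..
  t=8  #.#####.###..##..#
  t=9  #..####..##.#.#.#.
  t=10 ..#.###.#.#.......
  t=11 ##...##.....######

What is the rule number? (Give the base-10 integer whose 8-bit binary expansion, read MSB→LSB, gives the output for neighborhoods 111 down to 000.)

195

  nb ###: next=#  (t=0,i=0, bit7=1)
  nb ##.: next=#  (t=0,i=3, bit6=1)
  nb #.#: next=.  (t=0,i=4, bit5=0)
  nb #..: next=.  (t=0,i=6, bit4=0)
  nb .##: next=.  (t=0,i=8, bit3=0)
  nb .#.: next=.  (t=0,i=5, bit2=0)
  nb ..#: next=#  (t=0,i=7, bit1=1)
  nb ...: next=#  (t=1,i=5, bit0=1)
  bits 11000011 = 195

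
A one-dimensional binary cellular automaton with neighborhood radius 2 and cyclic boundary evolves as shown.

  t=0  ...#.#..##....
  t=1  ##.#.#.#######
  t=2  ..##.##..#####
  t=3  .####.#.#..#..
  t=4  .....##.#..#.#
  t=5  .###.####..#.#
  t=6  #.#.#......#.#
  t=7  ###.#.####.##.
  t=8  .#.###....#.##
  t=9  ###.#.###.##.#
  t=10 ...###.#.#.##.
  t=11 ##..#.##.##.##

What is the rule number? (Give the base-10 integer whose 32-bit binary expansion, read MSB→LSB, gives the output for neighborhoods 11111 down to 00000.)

  ##### -> #   bit 31 = 1  t=1,i=9
  ####. -> .   bit 30 = 0  t=1,i=0
  ###.# -> .   bit 29 = 0  t=1,i=1
  ###.. -> .   bit 28 = 0  t=2,i=13
  ##.## -> #   bit 27 = 1  t=2,i=4
  ##.#. -> #   bit 26 = 1  t=1,i=2
  ##..# -> .   bit 25 = 0  t=2,i=0
  ##... -> #   bit 24 = 1  t=0,i=10
  #.### -> .   bit 23 = 0  t=1,i=7
  #.##. -> .   bit 22 = 0  t=2,i=5
  #.#.# -> #   bit 21 = 1  t=1,i=3
  #.#.. -> #   bit 20 = 1  t=0,i=5
  #..## -> #   bit 19 = 1  t=0,i=7
  #..#. -> .   bit 18 = 0  t=3,i=10
  #...# -> #   bit 17 = 1  t=3,i=13
  #.... -> #   bit 16 = 1  t=0,i=11
  .#### -> .   bit 15 = 0  t=1,i=8
  .###. -> #   bit 14 = 1  t=5,i=2
  .##.# -> #   bit 13 = 1  t=2,i=3
  .##.. -> #   bit 12 = 1  t=0,i=9
  .#.## -> #   bit 11 = 1  t=1,i=6
  .#.#. -> .   bit 10 = 0  t=0,i=4
  .#..# -> .   bit 9 = 0  t=0,i=6
  .#... -> .   bit 8 = 0  t=3,i=12
  ..### -> .   bit 7 = 0  t=2,i=9
  ..##. -> #   bit 6 = 1  t=0,i=8
  ..#.# -> #   bit 5 = 1  t=0,i=3
  ..#.. -> #   bit 4 = 1  t=3,i=11
  ...## -> .   bit 3 = 0  t=3,i=0
  ...#. -> .   bit 2 = 0  t=0,i=2
  ....# -> #   bit 1 = 1  t=0,i=1
  ..... -> #   bit 0 = 1  t=0,i=0
  bits 10001101001110110111100001110011 = 2369484915

2369484915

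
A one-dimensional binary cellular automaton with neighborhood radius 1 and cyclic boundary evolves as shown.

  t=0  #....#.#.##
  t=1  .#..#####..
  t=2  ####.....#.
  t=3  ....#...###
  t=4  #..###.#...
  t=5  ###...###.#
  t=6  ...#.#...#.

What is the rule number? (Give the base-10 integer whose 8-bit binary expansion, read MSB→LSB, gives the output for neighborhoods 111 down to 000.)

54

  ### -> .   bit 7 = 0  t=0,i=10
  ##. -> .   bit 6 = 0  t=0,i=0
  #.# -> #   bit 5 = 1  t=0,i=6
  #.. -> #   bit 4 = 1  t=0,i=1
  .## -> .   bit 3 = 0  t=0,i=9
  .#. -> #   bit 2 = 1  t=0,i=5
  ..# -> #   bit 1 = 1  t=0,i=4
  ... -> .   bit 0 = 0  t=0,i=2
  bits 00110110 = 54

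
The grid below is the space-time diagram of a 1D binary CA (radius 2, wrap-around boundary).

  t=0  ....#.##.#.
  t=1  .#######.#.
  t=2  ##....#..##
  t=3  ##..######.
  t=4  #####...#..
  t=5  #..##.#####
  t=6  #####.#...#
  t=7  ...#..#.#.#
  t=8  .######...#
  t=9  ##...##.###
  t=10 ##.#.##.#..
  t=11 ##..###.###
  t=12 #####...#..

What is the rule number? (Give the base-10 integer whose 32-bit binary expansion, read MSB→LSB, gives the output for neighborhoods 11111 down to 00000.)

  nb #####: next=.  (t=1,i=3, bit31=0)
  nb ####.: next=#  (t=1,i=6, bit30=1)
  nb ###.#: next=.  (t=1,i=7, bit29=0)
  nb ###..: next=#  (t=2,i=1, bit28=1)
  nb ##.##: next=.  (t=3,i=10, bit27=0)
  nb ##.#.: next=.  (t=0,i=8, bit26=0)
  nb ##..#: next=#  (t=3,i=2, bit25=1)
  nb ##...: next=.  (t=2,i=2, bit24=0)
  nb #.###: next=#  (t=5,i=6, bit23=1)
  nb #.##.: next=#  (t=0,i=6, bit22=1)
  nb #.#.#: next=.  (t=7,i=8, bit21=0)
  nb #.#..: next=#  (t=0,i=9, bit20=1)
  nb #..##: next=#  (t=1,i=0, bit19=1)
  nb #..#.: next=#  (t=7,i=5, bit18=1)
  nb #...#: next=#  (t=4,i=6, bit17=1)
  nb #....: next=.  (t=0,i=0, bit16=0)
  nb .####: next=.  (t=1,i=2, bit15=0)
  nb .###.: next=.  (t=11,i=5, bit14=0)
  nb .##.#: next=#  (t=0,i=7, bit13=1)
  nb .##..: next=#  (t=3,i=1, bit12=1)
  nb .#.##: next=#  (t=0,i=5, bit11=1)
  nb .#.#.: next=.  (t=7,i=7, bit10=0)
  nb .#..#: next=#  (t=1,i=10, bit9=1)
  nb .#...: next=.  (t=0,i=10, bit8=0)
  nb ..###: next=#  (t=1,i=1, bit7=1)
  nb ..##.: next=#  (t=5,i=3, bit6=1)
  nb ..#.#: next=#  (t=0,i=4, bit5=1)
  nb ..#..: next=#  (t=2,i=6, bit4=1)
  nb ...##: next=.  (t=6,i=9, bit3=0)
  nb ...#.: next=#  (t=0,i=3, bit2=1)
  nb ....#: next=#  (t=0,i=2, bit1=1)
  nb .....: next=#  (t=0,i=1, bit0=1)
  bits 01010010110111100011101011110111 = 1390295799

1390295799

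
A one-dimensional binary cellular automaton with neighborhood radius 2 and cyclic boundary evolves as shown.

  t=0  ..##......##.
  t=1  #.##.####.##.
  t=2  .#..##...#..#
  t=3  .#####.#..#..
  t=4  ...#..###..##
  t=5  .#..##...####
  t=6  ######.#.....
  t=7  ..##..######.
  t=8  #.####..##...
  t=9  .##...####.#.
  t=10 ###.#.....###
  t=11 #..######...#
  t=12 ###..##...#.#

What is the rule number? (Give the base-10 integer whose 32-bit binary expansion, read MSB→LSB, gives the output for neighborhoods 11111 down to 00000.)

  #####|#  b31=1 t=3,i=3
  ####.|.  b30=0 t=1,i=7
  ###.#|.  b29=0 t=1,i=8
  ###..|.  b28=0 t=4,i=8
  ##.##|#  b27=1 t=1,i=4
  ##.#.|#  b26=1 t=1,i=12
  ##..#|#  b25=1 t=4,i=9
  ##...|.  b24=0 t=0,i=4
  #.###|#  b23=1 t=1,i=5
  #.##.|.  b22=0 t=1,i=2
  #.#.#|.  b21=0 t=1,i=0
  #.#..|#  b20=1 t=2,i=1
  #..##|#  b19=1 t=2,i=3
  #..#.|.  b18=0 t=2,i=11
  #...#|#  b17=1 t=0,i=0
  #....|#  b16=1 t=0,i=5
  .####|.  b15=0 t=1,i=6
  .###.|.  b14=0 t=4,i=7
  .##.#|.  b13=0 t=1,i=3
  .##..|#  b12=1 t=0,i=3
  .#.##|#  b11=1 t=1,i=1
  .#.#.|.  b10=0 t=2,i=0
  .#..#|#  b9=1 t=2,i=2
  .#...|#  b8=1 t=3,i=11
  ..###|.  b7=0 t=3,i=1
  ..##.|#  b6=1 t=0,i=2
  ..#.#|.  b5=0 t=2,i=12
  ..#..|.  b4=0 t=2,i=9
  ...##|.  b3=0 t=0,i=1
  ...#.|.  b2=0 t=2,i=8
  ....#|#  b1=1 t=0,i=8
  .....|#  b0=1 t=0,i=6
  bits 10001110100110110001101101000011 = 2392529731

2392529731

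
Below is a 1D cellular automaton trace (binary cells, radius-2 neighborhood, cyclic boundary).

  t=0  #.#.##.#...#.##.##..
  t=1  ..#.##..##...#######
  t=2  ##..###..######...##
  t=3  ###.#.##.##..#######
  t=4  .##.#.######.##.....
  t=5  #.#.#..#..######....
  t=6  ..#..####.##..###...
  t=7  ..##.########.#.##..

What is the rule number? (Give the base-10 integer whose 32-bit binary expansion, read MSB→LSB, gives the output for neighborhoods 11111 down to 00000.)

2070328216

  [31] ##### => .  t=1,i=15
  [30] ####. => #  t=1,i=18
  [29] ###.# => #  t=3,i=2
  [28] ###.. => #  t=1,i=19
  [27] ##.## => #  t=0,i=15
  [26] ##.#. => .  t=0,i=6
  [25] ##..# => #  t=0,i=18
  [24] ##... => #  t=1,i=10
  [23] #.### => .  t=4,i=6
  [22] #.##. => #  t=0,i=4
  [21] #.#.# => #  t=0,i=2
  [20] #.#.. => .  t=0,i=7
  [19] #..## => .  t=1,i=7
  [18] #..#. => #  t=0,i=19
  [17] #...# => #  t=0,i=9
  [16] #.... => .  t=4,i=16
  [15] .#### => #  t=1,i=14
  [14] .###. => .  t=2,i=5
  [13] .##.# => #  t=0,i=5
  [12] .##.. => #  t=0,i=17
  [11] .#.## => .  t=0,i=3
  [10] .#.#. => .  t=0,i=1
  [9] .#..# => #  t=5,i=5
  [8] .#... => #  t=0,i=8
  [7] ..### => #  t=1,i=13
  [6] ..##. => .  t=1,i=8
  [5] ..#.# => .  t=0,i=0
  [4] ..#.. => #  t=5,i=7
  [3] ...## => #  t=1,i=12
  [2] ...#. => .  t=0,i=10
  [1] ....# => .  t=4,i=19
  [0] ..... => .  t=4,i=17
  bits 01111011011001101011001110011000 = 2070328216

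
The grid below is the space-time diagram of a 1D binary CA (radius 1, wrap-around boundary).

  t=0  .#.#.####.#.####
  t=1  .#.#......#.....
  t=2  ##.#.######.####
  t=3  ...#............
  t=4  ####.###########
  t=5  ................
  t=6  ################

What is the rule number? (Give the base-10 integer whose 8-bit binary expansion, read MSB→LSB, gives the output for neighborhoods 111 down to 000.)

7

  [7] ### => .  t=0,i=6
  [6] ##. => .  t=0,i=8
  [5] #.# => .  t=0,i=0
  [4] #.. => .  t=1,i=4
  [3] .## => .  t=0,i=5
  [2] .#. => #  t=0,i=1
  [1] ..# => #  t=1,i=0
  [0] ... => #  t=1,i=5
  bits 00000111 = 7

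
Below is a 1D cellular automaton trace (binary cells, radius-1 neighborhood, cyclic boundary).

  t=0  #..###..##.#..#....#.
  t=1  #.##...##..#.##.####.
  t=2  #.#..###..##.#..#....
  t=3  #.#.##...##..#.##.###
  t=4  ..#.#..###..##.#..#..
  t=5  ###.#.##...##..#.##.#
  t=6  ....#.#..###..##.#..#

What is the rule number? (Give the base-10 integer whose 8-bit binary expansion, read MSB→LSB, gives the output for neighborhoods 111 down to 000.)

  ###|.  b7=0 t=0,i=4
  ##.|.  b6=0 t=0,i=5
  #.#|.  b5=0 t=0,i=10
  #..|.  b4=0 t=0,i=1
  .##|#  b3=1 t=0,i=3
  .#.|#  b2=1 t=0,i=0
  ..#|#  b1=1 t=0,i=2
  ...|#  b0=1 t=0,i=16
  bits 00001111 = 15

15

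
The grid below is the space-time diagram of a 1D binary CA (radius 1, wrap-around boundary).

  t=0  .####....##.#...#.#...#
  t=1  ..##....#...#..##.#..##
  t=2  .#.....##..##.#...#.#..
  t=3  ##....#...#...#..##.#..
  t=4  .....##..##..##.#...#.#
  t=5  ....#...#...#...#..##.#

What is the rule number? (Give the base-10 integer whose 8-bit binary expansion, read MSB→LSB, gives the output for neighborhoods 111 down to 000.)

  ###|#  b7=1 t=0,i=2
  ##.|.  b6=0 t=0,i=4
  #.#|.  b5=0 t=0,i=0
  #..|.  b4=0 t=0,i=5
  .##|.  b3=0 t=0,i=1
  .#.|#  b2=1 t=0,i=12
  ..#|#  b1=1 t=0,i=8
  ...|.  b0=0 t=0,i=6
  bits 10000110 = 134

134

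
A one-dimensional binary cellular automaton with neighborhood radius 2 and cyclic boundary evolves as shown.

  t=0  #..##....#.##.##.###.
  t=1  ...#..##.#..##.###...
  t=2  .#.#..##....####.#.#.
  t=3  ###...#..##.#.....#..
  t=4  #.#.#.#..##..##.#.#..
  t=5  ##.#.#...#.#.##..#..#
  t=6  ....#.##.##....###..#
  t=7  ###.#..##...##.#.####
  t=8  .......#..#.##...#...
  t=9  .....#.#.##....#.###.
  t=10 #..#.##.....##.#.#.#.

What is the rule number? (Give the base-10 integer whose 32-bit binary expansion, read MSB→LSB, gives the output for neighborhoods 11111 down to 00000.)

445064690

  #####|.  b31=0 t=7,i=0
  ####.|.  b30=0 t=2,i=14
  ###.#|.  b29=0 t=0,i=19
  ###..|#  b28=1 t=1,i=17
  ##.##|#  b27=1 t=0,i=13
  ##.#.|.  b26=0 t=0,i=20
  ##..#|#  b25=1 t=4,i=11
  ##...|.  b24=0 t=0,i=5
  #.###|#  b23=1 t=0,i=17
  #.##.|.  b22=0 t=0,i=11
  #.#.#|.  b21=0 t=2,i=17
  #.#..|.  b20=0 t=0,i=0
  #..##|.  b19=0 t=0,i=2
  #..#.|#  b18=1 t=2,i=0
  #...#|#  b17=1 t=3,i=4
  #....|#  b16=1 t=0,i=6
  .####|.  b15=0 t=2,i=13
  .###.|.  b14=0 t=0,i=18
  .##.#|#  b13=1 t=0,i=12
  .##..|.  b12=0 t=0,i=4
  .#.##|.  b11=0 t=0,i=10
  .#.#.|#  b10=1 t=2,i=2
  .#..#|.  b9=0 t=0,i=1
  .#...|#  b8=1 t=3,i=13
  ..###|#  b7=1 t=2,i=12
  ..##.|#  b6=1 t=0,i=3
  ..#.#|#  b5=1 t=0,i=9
  ..#..|#  b4=1 t=1,i=3
  ...##|.  b3=0 t=2,i=11
  ...#.|.  b2=0 t=0,i=8
  ....#|#  b1=1 t=0,i=7
  .....|.  b0=0 t=1,i=0
  bits 00011010100001110010010111110010 = 445064690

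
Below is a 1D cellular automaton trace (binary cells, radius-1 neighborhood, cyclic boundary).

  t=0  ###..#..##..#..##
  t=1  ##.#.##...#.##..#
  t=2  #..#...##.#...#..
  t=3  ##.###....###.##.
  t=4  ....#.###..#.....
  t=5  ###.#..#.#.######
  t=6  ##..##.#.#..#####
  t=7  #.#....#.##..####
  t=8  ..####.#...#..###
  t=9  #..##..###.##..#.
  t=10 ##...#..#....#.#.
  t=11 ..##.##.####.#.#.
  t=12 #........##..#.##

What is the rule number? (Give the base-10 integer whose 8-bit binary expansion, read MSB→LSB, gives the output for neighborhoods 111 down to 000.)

  nb ###: next=#  (t=0,i=0, bit7=1)
  nb ##.: next=.  (t=0,i=2, bit6=0)
  nb #.#: next=.  (t=1,i=2, bit5=0)
  nb #..: next=#  (t=0,i=3, bit4=1)
  nb .##: next=.  (t=0,i=8, bit3=0)
  nb .#.: next=#  (t=0,i=5, bit2=1)
  nb ..#: next=.  (t=0,i=4, bit1=0)
  nb ...: next=#  (t=1,i=8, bit0=1)
  bits 10010101 = 149

149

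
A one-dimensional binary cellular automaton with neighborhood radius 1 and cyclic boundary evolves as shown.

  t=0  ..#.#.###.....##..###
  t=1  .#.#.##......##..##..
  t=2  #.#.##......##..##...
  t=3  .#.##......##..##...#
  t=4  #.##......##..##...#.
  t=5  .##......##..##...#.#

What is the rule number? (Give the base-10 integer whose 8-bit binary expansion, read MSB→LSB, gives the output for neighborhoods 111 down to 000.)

42

  nb ###: next=.  (t=0,i=7, bit7=0)
  nb ##.: next=.  (t=0,i=8, bit6=0)
  nb #.#: next=#  (t=0,i=3, bit5=1)
  nb #..: next=.  (t=0,i=0, bit4=0)
  nb .##: next=#  (t=0,i=6, bit3=1)
  nb .#.: next=.  (t=0,i=2, bit2=0)
  nb ..#: next=#  (t=0,i=1, bit1=1)
  nb ...: next=.  (t=0,i=10, bit0=0)
  bits 00101010 = 42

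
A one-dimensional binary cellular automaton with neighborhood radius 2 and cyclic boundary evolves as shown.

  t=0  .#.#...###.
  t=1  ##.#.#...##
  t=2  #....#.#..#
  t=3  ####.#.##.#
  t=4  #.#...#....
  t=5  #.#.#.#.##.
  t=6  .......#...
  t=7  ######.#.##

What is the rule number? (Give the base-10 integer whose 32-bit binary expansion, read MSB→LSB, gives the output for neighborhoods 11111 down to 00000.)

1394055795

  #####|.  b31=0 t=3,i=1
  ####.|#  b30=1 t=1,i=0
  ###.#|.  b29=0 t=1,i=1
  ###..|#  b28=1 t=0,i=9
  ##.##|.  b27=0 t=3,i=9
  ##.#.|.  b26=0 t=1,i=2
  ##..#|#  b25=1 t=0,i=10
  ##...|#  b24=1 t=2,i=1
  #.###|.  b23=0 t=3,i=10
  #.##.|.  b22=0 t=3,i=7
  #.#.#|.  b21=0 t=1,i=3
  #.#..|#  b20=1 t=0,i=3
  #..##|.  b19=0 t=2,i=9
  #..#.|#  b18=1 t=0,i=0
  #...#|#  b17=1 t=0,i=5
  #....|#  b16=1 t=2,i=2
  .####|#  b15=1 t=1,i=10
  .###.|.  b14=0 t=0,i=8
  .##.#|.  b13=0 t=3,i=8
  .##..|#  b12=1 t=2,i=0
  .#.##|#  b11=1 t=3,i=6
  .#.#.|.  b10=0 t=0,i=2
  .#..#|#  b9=1 t=2,i=8
  .#...|.  b8=0 t=0,i=4
  ..###|.  b7=0 t=0,i=7
  ..##.|#  b6=1 t=2,i=10
  ..#.#|#  b5=1 t=0,i=1
  ..#..|#  b4=1 t=4,i=6
  ...##|.  b3=0 t=0,i=6
  ...#.|.  b2=0 t=2,i=4
  ....#|#  b1=1 t=2,i=3
  .....|#  b0=1 t=6,i=0
  bits 01010011000101111001101001110011 = 1394055795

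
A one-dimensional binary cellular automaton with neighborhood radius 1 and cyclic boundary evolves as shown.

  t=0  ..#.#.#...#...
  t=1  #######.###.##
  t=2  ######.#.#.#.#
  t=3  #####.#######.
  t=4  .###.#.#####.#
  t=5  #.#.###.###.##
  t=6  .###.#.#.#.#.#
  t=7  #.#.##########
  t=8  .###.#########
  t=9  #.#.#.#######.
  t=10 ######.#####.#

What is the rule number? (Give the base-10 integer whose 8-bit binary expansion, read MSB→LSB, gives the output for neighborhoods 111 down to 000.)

167

  nb ###: next=#  (t=1,i=0, bit7=1)
  nb ##.: next=.  (t=1,i=6, bit6=0)
  nb #.#: next=#  (t=0,i=3, bit5=1)
  nb #..: next=.  (t=0,i=7, bit4=0)
  nb .##: next=.  (t=1,i=8, bit3=0)
  nb .#.: next=#  (t=0,i=2, bit2=1)
  nb ..#: next=#  (t=0,i=1, bit1=1)
  nb ...: next=#  (t=0,i=0, bit0=1)
  bits 10100111 = 167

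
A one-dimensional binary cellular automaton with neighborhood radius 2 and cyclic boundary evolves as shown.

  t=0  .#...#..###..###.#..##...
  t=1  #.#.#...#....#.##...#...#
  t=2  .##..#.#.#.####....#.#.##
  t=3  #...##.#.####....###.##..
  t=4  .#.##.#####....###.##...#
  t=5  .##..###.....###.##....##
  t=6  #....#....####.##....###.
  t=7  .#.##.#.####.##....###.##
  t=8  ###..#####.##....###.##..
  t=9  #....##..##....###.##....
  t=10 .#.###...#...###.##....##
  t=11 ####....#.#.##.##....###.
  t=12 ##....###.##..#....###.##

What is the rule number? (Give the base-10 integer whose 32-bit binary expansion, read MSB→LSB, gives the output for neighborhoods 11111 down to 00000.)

748980719

  [31] ##### => .  t=4,i=8
  [30] ####. => .  t=2,i=13
  [29] ###.# => #  t=0,i=15
  [28] ###.. => .  t=0,i=10
  [27] ##.## => #  t=2,i=0
  [26] ##.#. => #  t=0,i=16
  [25] ##..# => .  t=0,i=11
  [24] ##... => .  t=0,i=22
  [23] #.### => #  t=2,i=11
  [22] #.##. => .  t=1,i=15
  [21] #.#.# => #  t=1,i=2
  [20] #.#.. => .  t=0,i=17
  [19] #..## => .  t=0,i=7
  [18] #..#. => #  t=2,i=4
  [17] #...# => .  t=0,i=3
  [16] #.... => .  t=0,i=23
  [15] .#### => #  t=2,i=12
  [14] .###. => .  t=0,i=9
  [13] .##.# => .  t=1,i=0
  [12] .##.. => .  t=0,i=21
  [11] .#.## => #  t=1,i=14
  [10] .#.#. => .  t=1,i=3
  [9] .#..# => .  t=0,i=6
  [8] .#... => #  t=0,i=2
  [7] ..### => #  t=0,i=8
  [6] ..##. => #  t=0,i=20
  [5] ..#.# => #  t=1,i=13
  [4] ..#.. => .  t=0,i=1
  [3] ...## => #  t=1,i=23
  [2] ...#. => #  t=0,i=0
  [1] ....# => #  t=0,i=24
  [0] ..... => #  t=5,i=10
  bits 00101100101001001000100111101111 = 748980719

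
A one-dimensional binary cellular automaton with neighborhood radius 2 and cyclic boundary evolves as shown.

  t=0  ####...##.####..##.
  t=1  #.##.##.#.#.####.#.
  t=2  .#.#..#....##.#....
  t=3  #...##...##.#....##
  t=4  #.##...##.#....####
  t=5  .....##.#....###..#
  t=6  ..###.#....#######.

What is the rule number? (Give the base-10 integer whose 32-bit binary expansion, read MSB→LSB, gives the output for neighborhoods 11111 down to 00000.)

  #####|.  b31=0 t=4,i=17
  ####.|#  b30=1 t=0,i=2
  ###.#|.  b29=0 t=1,i=15
  ###..|#  b28=1 t=0,i=3
  ##.##|.  b27=0 t=0,i=9
  ##.#.|.  b26=0 t=1,i=7
  ##..#|#  b25=1 t=0,i=14
  ##...|.  b24=0 t=0,i=4
  #.###|#  b23=1 t=0,i=0
  #.##.|.  b22=0 t=1,i=2
  #.#.#|.  b21=0 t=1,i=0
  #.#..|.  b20=0 t=2,i=3
  #..##|#  b19=1 t=0,i=15
  #..#.|#  b18=1 t=2,i=5
  #...#|#  b17=1 t=0,i=5
  #....|.  b16=0 t=2,i=8
  .####|.  b15=0 t=0,i=1
  .###.|#  b14=1 t=3,i=18
  .##.#|#  b13=1 t=0,i=8
  .##..|.  b12=0 t=3,i=5
  .#.##|#  b11=1 t=1,i=1
  .#.#.|.  b10=0 t=1,i=9
  .#..#|#  b9=1 t=2,i=4
  .#...|.  b8=0 t=2,i=7
  ..###|#  b7=1 t=3,i=17
  ..##.|.  b6=0 t=0,i=7
  ..#.#|.  b5=0 t=2,i=1
  ..#..|.  b4=0 t=2,i=6
  ...##|#  b3=1 t=0,i=6
  ...#.|#  b2=1 t=2,i=0
  ....#|#  b1=1 t=2,i=9
  .....|#  b0=1 t=2,i=17
  bits 01010010100011100110101010001111 = 1385065103

1385065103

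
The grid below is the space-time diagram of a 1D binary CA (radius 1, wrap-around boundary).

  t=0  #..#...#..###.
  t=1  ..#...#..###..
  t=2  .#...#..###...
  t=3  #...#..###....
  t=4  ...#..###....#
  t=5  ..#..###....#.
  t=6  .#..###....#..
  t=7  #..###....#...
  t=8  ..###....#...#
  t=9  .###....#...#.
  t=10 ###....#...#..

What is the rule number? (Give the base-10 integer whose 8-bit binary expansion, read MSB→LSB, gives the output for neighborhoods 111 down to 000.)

138

  ###|#  b7=1 t=0,i=11
  ##.|.  b6=0 t=0,i=12
  #.#|.  b5=0 t=0,i=13
  #..|.  b4=0 t=0,i=1
  .##|#  b3=1 t=0,i=10
  .#.|.  b2=0 t=0,i=0
  ..#|#  b1=1 t=0,i=2
  ...|.  b0=0 t=0,i=5
  bits 10001010 = 138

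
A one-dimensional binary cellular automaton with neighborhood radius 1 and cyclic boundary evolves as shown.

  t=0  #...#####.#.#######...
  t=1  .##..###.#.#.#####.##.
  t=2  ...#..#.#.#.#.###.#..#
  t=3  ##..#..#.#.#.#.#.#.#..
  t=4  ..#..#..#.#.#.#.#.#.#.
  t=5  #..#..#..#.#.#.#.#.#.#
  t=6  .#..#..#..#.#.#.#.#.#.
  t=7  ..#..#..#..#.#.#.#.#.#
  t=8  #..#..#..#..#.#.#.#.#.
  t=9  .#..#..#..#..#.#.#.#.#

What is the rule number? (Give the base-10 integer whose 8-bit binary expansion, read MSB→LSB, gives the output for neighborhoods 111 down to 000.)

  ### -> #   bit 7 = 1  t=0,i=5
  ##. -> .   bit 6 = 0  t=0,i=8
  #.# -> #   bit 5 = 1  t=0,i=9
  #.. -> #   bit 4 = 1  t=0,i=1
  .## -> .   bit 3 = 0  t=0,i=4
  .#. -> .   bit 2 = 0  t=0,i=0
  ..# -> .   bit 1 = 0  t=0,i=3
  ... -> #   bit 0 = 1  t=0,i=2
  bits 10110001 = 177

177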